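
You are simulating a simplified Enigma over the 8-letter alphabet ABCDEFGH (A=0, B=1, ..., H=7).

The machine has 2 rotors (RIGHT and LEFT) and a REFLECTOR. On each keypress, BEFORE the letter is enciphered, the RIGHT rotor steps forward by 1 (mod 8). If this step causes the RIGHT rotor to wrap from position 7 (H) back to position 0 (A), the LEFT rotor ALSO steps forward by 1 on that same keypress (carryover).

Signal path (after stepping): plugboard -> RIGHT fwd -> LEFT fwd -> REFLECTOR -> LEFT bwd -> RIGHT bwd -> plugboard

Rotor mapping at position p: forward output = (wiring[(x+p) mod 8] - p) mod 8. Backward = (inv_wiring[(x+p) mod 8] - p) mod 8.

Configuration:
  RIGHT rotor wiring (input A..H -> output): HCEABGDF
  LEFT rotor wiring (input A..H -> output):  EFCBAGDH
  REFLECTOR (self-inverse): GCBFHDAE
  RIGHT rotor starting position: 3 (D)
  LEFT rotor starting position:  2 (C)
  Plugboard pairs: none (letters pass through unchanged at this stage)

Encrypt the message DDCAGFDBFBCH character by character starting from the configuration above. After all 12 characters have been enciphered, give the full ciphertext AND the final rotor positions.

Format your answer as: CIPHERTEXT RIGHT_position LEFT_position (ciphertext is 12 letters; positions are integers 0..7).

Char 1 ('D'): step: R->4, L=2; D->plug->D->R->B->L->H->refl->E->L'->D->R'->E->plug->E
Char 2 ('D'): step: R->5, L=2; D->plug->D->R->C->L->G->refl->A->L'->A->R'->C->plug->C
Char 3 ('C'): step: R->6, L=2; C->plug->C->R->B->L->H->refl->E->L'->D->R'->G->plug->G
Char 4 ('A'): step: R->7, L=2; A->plug->A->R->G->L->C->refl->B->L'->E->R'->H->plug->H
Char 5 ('G'): step: R->0, L->3 (L advanced); G->plug->G->R->D->L->A->refl->G->L'->A->R'->D->plug->D
Char 6 ('F'): step: R->1, L=3; F->plug->F->R->C->L->D->refl->F->L'->B->R'->A->plug->A
Char 7 ('D'): step: R->2, L=3; D->plug->D->R->E->L->E->refl->H->L'->H->R'->C->plug->C
Char 8 ('B'): step: R->3, L=3; B->plug->B->R->G->L->C->refl->B->L'->F->R'->A->plug->A
Char 9 ('F'): step: R->4, L=3; F->plug->F->R->G->L->C->refl->B->L'->F->R'->A->plug->A
Char 10 ('B'): step: R->5, L=3; B->plug->B->R->G->L->C->refl->B->L'->F->R'->E->plug->E
Char 11 ('C'): step: R->6, L=3; C->plug->C->R->B->L->F->refl->D->L'->C->R'->F->plug->F
Char 12 ('H'): step: R->7, L=3; H->plug->H->R->E->L->E->refl->H->L'->H->R'->G->plug->G
Final: ciphertext=ECGHDACAAEFG, RIGHT=7, LEFT=3

Answer: ECGHDACAAEFG 7 3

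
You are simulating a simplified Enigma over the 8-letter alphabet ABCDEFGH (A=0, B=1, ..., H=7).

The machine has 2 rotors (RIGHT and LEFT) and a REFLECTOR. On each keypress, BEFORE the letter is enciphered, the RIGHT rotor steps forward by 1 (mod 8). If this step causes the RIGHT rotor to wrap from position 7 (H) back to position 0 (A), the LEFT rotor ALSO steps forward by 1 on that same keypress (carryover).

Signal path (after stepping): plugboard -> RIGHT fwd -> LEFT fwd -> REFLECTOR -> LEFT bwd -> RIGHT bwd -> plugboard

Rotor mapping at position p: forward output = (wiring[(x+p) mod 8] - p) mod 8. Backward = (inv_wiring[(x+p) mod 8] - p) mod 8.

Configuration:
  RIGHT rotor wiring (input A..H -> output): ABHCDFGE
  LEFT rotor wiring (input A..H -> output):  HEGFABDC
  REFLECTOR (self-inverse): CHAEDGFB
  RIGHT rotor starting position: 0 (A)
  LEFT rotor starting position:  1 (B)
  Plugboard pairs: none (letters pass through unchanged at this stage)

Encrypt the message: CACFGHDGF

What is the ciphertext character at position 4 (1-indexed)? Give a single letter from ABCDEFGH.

Char 1 ('C'): step: R->1, L=1; C->plug->C->R->B->L->F->refl->G->L'->H->R'->H->plug->H
Char 2 ('A'): step: R->2, L=1; A->plug->A->R->F->L->C->refl->A->L'->E->R'->E->plug->E
Char 3 ('C'): step: R->3, L=1; C->plug->C->R->C->L->E->refl->D->L'->A->R'->B->plug->B
Char 4 ('F'): step: R->4, L=1; F->plug->F->R->F->L->C->refl->A->L'->E->R'->E->plug->E

E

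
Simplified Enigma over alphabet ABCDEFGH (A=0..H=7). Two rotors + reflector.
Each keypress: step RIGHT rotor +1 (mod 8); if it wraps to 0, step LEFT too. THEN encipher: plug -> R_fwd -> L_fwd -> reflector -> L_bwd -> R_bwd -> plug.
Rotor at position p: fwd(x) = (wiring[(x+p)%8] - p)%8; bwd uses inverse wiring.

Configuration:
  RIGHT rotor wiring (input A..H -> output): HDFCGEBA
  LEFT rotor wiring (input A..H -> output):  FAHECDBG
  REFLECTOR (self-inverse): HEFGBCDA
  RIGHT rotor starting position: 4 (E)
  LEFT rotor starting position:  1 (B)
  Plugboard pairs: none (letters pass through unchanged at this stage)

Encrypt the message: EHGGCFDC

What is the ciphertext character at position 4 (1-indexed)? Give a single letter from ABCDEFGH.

Char 1 ('E'): step: R->5, L=1; E->plug->E->R->G->L->F->refl->C->L'->E->R'->B->plug->B
Char 2 ('H'): step: R->6, L=1; H->plug->H->R->G->L->F->refl->C->L'->E->R'->F->plug->F
Char 3 ('G'): step: R->7, L=1; G->plug->G->R->F->L->A->refl->H->L'->A->R'->B->plug->B
Char 4 ('G'): step: R->0, L->2 (L advanced); G->plug->G->R->B->L->C->refl->F->L'->A->R'->H->plug->H

H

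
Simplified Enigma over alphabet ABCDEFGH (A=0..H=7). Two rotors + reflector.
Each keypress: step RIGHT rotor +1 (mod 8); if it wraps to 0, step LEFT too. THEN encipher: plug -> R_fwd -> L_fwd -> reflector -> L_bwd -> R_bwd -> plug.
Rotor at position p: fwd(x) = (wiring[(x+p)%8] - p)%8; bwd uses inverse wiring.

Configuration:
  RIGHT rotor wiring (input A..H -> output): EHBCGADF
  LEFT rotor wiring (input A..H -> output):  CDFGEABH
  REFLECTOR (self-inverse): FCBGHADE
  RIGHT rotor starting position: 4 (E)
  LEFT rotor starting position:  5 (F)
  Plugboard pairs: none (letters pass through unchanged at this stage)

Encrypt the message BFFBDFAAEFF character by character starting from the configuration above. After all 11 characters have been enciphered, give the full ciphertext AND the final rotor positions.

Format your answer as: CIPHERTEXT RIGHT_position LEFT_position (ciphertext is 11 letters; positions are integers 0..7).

Answer: EGGCHHFBFHG 7 6

Derivation:
Char 1 ('B'): step: R->5, L=5; B->plug->B->R->G->L->B->refl->C->L'->C->R'->E->plug->E
Char 2 ('F'): step: R->6, L=5; F->plug->F->R->E->L->G->refl->D->L'->A->R'->G->plug->G
Char 3 ('F'): step: R->7, L=5; F->plug->F->R->H->L->H->refl->E->L'->B->R'->G->plug->G
Char 4 ('B'): step: R->0, L->6 (L advanced); B->plug->B->R->H->L->C->refl->B->L'->B->R'->C->plug->C
Char 5 ('D'): step: R->1, L=6; D->plug->D->R->F->L->A->refl->F->L'->D->R'->H->plug->H
Char 6 ('F'): step: R->2, L=6; F->plug->F->R->D->L->F->refl->A->L'->F->R'->H->plug->H
Char 7 ('A'): step: R->3, L=6; A->plug->A->R->H->L->C->refl->B->L'->B->R'->F->plug->F
Char 8 ('A'): step: R->4, L=6; A->plug->A->R->C->L->E->refl->H->L'->E->R'->B->plug->B
Char 9 ('E'): step: R->5, L=6; E->plug->E->R->C->L->E->refl->H->L'->E->R'->F->plug->F
Char 10 ('F'): step: R->6, L=6; F->plug->F->R->E->L->H->refl->E->L'->C->R'->H->plug->H
Char 11 ('F'): step: R->7, L=6; F->plug->F->R->H->L->C->refl->B->L'->B->R'->G->plug->G
Final: ciphertext=EGGCHHFBFHG, RIGHT=7, LEFT=6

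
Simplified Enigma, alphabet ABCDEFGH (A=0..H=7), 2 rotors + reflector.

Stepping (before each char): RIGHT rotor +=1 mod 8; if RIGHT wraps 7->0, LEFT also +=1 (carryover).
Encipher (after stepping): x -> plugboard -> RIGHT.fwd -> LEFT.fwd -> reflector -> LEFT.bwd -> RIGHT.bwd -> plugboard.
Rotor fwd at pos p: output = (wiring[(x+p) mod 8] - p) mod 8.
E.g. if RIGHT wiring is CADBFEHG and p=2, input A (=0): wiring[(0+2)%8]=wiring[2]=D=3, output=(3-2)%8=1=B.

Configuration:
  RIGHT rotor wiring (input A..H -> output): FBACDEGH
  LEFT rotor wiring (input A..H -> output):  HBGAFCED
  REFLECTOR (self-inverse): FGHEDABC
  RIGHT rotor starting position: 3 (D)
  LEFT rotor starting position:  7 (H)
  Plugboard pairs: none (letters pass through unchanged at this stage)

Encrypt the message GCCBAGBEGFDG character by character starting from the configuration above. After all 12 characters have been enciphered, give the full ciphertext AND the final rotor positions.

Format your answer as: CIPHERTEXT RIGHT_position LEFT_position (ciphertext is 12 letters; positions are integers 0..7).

Answer: FFBACBFDDEFA 7 0

Derivation:
Char 1 ('G'): step: R->4, L=7; G->plug->G->R->E->L->B->refl->G->L'->F->R'->F->plug->F
Char 2 ('C'): step: R->5, L=7; C->plug->C->R->C->L->C->refl->H->L'->D->R'->F->plug->F
Char 3 ('C'): step: R->6, L=7; C->plug->C->R->H->L->F->refl->A->L'->B->R'->B->plug->B
Char 4 ('B'): step: R->7, L=7; B->plug->B->R->G->L->D->refl->E->L'->A->R'->A->plug->A
Char 5 ('A'): step: R->0, L->0 (L advanced); A->plug->A->R->F->L->C->refl->H->L'->A->R'->C->plug->C
Char 6 ('G'): step: R->1, L=0; G->plug->G->R->G->L->E->refl->D->L'->H->R'->B->plug->B
Char 7 ('B'): step: R->2, L=0; B->plug->B->R->A->L->H->refl->C->L'->F->R'->F->plug->F
Char 8 ('E'): step: R->3, L=0; E->plug->E->R->E->L->F->refl->A->L'->D->R'->D->plug->D
Char 9 ('G'): step: R->4, L=0; G->plug->G->R->E->L->F->refl->A->L'->D->R'->D->plug->D
Char 10 ('F'): step: R->5, L=0; F->plug->F->R->D->L->A->refl->F->L'->E->R'->E->plug->E
Char 11 ('D'): step: R->6, L=0; D->plug->D->R->D->L->A->refl->F->L'->E->R'->F->plug->F
Char 12 ('G'): step: R->7, L=0; G->plug->G->R->F->L->C->refl->H->L'->A->R'->A->plug->A
Final: ciphertext=FFBACBFDDEFA, RIGHT=7, LEFT=0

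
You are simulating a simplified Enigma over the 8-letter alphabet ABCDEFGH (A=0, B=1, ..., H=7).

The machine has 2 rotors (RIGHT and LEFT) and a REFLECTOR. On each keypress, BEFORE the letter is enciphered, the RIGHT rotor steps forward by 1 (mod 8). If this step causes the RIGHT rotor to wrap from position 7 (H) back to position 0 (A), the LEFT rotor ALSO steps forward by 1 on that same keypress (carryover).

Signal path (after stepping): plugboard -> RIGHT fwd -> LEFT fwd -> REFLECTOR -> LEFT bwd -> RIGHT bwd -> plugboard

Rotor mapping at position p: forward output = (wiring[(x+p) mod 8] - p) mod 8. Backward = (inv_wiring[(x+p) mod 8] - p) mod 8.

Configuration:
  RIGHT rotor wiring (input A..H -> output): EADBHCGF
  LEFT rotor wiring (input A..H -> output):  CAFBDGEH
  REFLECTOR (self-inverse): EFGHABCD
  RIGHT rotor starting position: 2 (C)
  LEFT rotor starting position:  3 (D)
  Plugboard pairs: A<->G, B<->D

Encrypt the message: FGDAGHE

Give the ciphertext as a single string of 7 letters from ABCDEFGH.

Answer: DDAHAFA

Derivation:
Char 1 ('F'): step: R->3, L=3; F->plug->F->R->B->L->A->refl->E->L'->E->R'->B->plug->D
Char 2 ('G'): step: R->4, L=3; G->plug->A->R->D->L->B->refl->F->L'->G->R'->B->plug->D
Char 3 ('D'): step: R->5, L=3; D->plug->B->R->B->L->A->refl->E->L'->E->R'->G->plug->A
Char 4 ('A'): step: R->6, L=3; A->plug->G->R->B->L->A->refl->E->L'->E->R'->H->plug->H
Char 5 ('G'): step: R->7, L=3; G->plug->A->R->G->L->F->refl->B->L'->D->R'->G->plug->A
Char 6 ('H'): step: R->0, L->4 (L advanced); H->plug->H->R->F->L->E->refl->A->L'->C->R'->F->plug->F
Char 7 ('E'): step: R->1, L=4; E->plug->E->R->B->L->C->refl->G->L'->E->R'->G->plug->A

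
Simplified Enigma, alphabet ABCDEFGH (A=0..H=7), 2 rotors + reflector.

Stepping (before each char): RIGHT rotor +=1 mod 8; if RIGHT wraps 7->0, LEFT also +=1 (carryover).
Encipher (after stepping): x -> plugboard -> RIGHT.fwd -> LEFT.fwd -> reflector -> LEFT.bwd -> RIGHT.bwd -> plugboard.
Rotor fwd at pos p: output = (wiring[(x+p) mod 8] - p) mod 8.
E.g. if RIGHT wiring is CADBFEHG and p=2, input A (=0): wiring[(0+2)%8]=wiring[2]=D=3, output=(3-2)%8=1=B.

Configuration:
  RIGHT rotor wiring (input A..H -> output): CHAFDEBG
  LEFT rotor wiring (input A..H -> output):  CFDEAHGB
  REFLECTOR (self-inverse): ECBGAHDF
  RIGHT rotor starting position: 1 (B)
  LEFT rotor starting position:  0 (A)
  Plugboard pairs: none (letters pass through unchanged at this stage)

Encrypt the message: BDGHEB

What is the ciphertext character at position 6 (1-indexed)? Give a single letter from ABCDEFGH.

Char 1 ('B'): step: R->2, L=0; B->plug->B->R->D->L->E->refl->A->L'->E->R'->F->plug->F
Char 2 ('D'): step: R->3, L=0; D->plug->D->R->G->L->G->refl->D->L'->C->R'->A->plug->A
Char 3 ('G'): step: R->4, L=0; G->plug->G->R->E->L->A->refl->E->L'->D->R'->F->plug->F
Char 4 ('H'): step: R->5, L=0; H->plug->H->R->G->L->G->refl->D->L'->C->R'->E->plug->E
Char 5 ('E'): step: R->6, L=0; E->plug->E->R->C->L->D->refl->G->L'->G->R'->H->plug->H
Char 6 ('B'): step: R->7, L=0; B->plug->B->R->D->L->E->refl->A->L'->E->R'->F->plug->F

F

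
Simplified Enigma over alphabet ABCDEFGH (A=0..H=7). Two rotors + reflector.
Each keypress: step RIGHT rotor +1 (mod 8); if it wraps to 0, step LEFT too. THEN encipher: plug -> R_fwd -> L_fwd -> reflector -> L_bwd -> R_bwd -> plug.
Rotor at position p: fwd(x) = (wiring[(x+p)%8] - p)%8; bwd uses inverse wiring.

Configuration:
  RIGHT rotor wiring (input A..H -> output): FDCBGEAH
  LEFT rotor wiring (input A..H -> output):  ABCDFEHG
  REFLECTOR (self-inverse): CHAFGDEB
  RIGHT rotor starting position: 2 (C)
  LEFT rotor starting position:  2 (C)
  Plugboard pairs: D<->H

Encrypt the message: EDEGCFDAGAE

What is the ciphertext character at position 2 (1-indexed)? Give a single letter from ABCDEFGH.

Char 1 ('E'): step: R->3, L=2; E->plug->E->R->E->L->F->refl->D->L'->C->R'->F->plug->F
Char 2 ('D'): step: R->4, L=2; D->plug->H->R->F->L->E->refl->G->L'->G->R'->G->plug->G

G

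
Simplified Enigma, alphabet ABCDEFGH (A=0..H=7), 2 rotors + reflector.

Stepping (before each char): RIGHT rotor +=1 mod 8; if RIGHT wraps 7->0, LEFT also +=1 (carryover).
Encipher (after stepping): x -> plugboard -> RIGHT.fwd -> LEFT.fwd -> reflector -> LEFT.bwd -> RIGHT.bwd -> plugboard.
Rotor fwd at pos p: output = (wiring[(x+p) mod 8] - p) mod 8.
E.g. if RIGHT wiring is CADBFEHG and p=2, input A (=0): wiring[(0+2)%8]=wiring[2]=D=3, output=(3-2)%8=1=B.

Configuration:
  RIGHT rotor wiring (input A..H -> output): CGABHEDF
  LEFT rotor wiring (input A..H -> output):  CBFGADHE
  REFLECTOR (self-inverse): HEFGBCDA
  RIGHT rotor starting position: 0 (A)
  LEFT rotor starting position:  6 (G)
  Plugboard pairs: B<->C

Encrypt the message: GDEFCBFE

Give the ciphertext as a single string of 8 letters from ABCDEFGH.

Answer: AGDCAAEF

Derivation:
Char 1 ('G'): step: R->1, L=6; G->plug->G->R->E->L->H->refl->A->L'->F->R'->A->plug->A
Char 2 ('D'): step: R->2, L=6; D->plug->D->R->C->L->E->refl->B->L'->A->R'->G->plug->G
Char 3 ('E'): step: R->3, L=6; E->plug->E->R->C->L->E->refl->B->L'->A->R'->D->plug->D
Char 4 ('F'): step: R->4, L=6; F->plug->F->R->C->L->E->refl->B->L'->A->R'->B->plug->C
Char 5 ('C'): step: R->5, L=6; C->plug->B->R->G->L->C->refl->F->L'->H->R'->A->plug->A
Char 6 ('B'): step: R->6, L=6; B->plug->C->R->E->L->H->refl->A->L'->F->R'->A->plug->A
Char 7 ('F'): step: R->7, L=6; F->plug->F->R->A->L->B->refl->E->L'->C->R'->E->plug->E
Char 8 ('E'): step: R->0, L->7 (L advanced); E->plug->E->R->H->L->A->refl->H->L'->E->R'->F->plug->F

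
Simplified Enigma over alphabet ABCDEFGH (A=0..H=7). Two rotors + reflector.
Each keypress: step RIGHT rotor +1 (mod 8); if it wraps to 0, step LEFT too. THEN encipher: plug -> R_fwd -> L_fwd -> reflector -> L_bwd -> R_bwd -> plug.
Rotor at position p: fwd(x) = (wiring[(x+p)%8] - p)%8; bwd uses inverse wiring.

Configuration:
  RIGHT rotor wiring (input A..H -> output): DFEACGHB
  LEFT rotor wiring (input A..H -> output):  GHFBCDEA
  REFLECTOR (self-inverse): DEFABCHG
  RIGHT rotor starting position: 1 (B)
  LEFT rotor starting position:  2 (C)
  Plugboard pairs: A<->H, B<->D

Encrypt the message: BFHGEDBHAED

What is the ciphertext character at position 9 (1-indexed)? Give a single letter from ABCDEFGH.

Char 1 ('B'): step: R->2, L=2; B->plug->D->R->E->L->C->refl->F->L'->H->R'->F->plug->F
Char 2 ('F'): step: R->3, L=2; F->plug->F->R->A->L->D->refl->A->L'->C->R'->G->plug->G
Char 3 ('H'): step: R->4, L=2; H->plug->A->R->G->L->E->refl->B->L'->D->R'->C->plug->C
Char 4 ('G'): step: R->5, L=2; G->plug->G->R->D->L->B->refl->E->L'->G->R'->D->plug->B
Char 5 ('E'): step: R->6, L=2; E->plug->E->R->G->L->E->refl->B->L'->D->R'->B->plug->D
Char 6 ('D'): step: R->7, L=2; D->plug->B->R->E->L->C->refl->F->L'->H->R'->G->plug->G
Char 7 ('B'): step: R->0, L->3 (L advanced); B->plug->D->R->A->L->G->refl->H->L'->B->R'->H->plug->A
Char 8 ('H'): step: R->1, L=3; H->plug->A->R->E->L->F->refl->C->L'->H->R'->C->plug->C
Char 9 ('A'): step: R->2, L=3; A->plug->H->R->D->L->B->refl->E->L'->G->R'->B->plug->D

D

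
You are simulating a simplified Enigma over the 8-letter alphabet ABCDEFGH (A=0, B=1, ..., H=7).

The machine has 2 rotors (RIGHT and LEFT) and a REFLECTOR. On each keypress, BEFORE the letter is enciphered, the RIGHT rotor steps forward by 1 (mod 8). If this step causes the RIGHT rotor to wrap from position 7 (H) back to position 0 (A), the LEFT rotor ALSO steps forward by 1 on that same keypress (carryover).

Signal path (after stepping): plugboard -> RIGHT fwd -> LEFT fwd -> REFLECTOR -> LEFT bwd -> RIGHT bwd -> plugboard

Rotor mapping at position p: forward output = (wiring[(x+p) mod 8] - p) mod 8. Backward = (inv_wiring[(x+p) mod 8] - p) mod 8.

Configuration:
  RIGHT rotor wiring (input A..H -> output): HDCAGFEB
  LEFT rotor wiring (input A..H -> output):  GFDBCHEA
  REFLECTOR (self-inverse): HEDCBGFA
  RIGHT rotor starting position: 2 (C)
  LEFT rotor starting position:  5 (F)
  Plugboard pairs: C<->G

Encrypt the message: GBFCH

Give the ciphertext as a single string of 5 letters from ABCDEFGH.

Char 1 ('G'): step: R->3, L=5; G->plug->C->R->C->L->D->refl->C->L'->A->R'->G->plug->C
Char 2 ('B'): step: R->4, L=5; B->plug->B->R->B->L->H->refl->A->L'->E->R'->H->plug->H
Char 3 ('F'): step: R->5, L=5; F->plug->F->R->F->L->G->refl->F->L'->H->R'->B->plug->B
Char 4 ('C'): step: R->6, L=5; C->plug->G->R->A->L->C->refl->D->L'->C->R'->F->plug->F
Char 5 ('H'): step: R->7, L=5; H->plug->H->R->F->L->G->refl->F->L'->H->R'->F->plug->F

Answer: CHBFF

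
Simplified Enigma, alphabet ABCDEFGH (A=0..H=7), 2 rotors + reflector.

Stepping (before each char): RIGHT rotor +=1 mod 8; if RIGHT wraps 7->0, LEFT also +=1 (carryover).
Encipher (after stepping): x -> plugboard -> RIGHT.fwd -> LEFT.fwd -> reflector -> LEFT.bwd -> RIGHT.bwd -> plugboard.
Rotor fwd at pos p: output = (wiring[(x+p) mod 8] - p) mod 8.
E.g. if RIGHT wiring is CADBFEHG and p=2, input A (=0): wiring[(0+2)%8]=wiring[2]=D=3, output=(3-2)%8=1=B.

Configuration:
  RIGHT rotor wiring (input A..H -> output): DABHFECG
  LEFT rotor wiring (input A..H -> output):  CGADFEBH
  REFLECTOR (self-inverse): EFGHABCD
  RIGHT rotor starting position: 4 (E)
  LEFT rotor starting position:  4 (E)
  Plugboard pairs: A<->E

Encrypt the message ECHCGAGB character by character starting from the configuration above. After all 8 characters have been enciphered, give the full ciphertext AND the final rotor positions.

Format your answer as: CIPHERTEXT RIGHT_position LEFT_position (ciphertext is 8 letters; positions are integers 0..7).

Answer: AEEDBBFG 4 5

Derivation:
Char 1 ('E'): step: R->5, L=4; E->plug->A->R->H->L->H->refl->D->L'->D->R'->E->plug->A
Char 2 ('C'): step: R->6, L=4; C->plug->C->R->F->L->C->refl->G->L'->E->R'->A->plug->E
Char 3 ('H'): step: R->7, L=4; H->plug->H->R->D->L->D->refl->H->L'->H->R'->A->plug->E
Char 4 ('C'): step: R->0, L->5 (L advanced); C->plug->C->R->B->L->E->refl->A->L'->H->R'->D->plug->D
Char 5 ('G'): step: R->1, L=5; G->plug->G->R->F->L->D->refl->H->L'->A->R'->B->plug->B
Char 6 ('A'): step: R->2, L=5; A->plug->E->R->A->L->H->refl->D->L'->F->R'->B->plug->B
Char 7 ('G'): step: R->3, L=5; G->plug->G->R->F->L->D->refl->H->L'->A->R'->F->plug->F
Char 8 ('B'): step: R->4, L=5; B->plug->B->R->A->L->H->refl->D->L'->F->R'->G->plug->G
Final: ciphertext=AEEDBBFG, RIGHT=4, LEFT=5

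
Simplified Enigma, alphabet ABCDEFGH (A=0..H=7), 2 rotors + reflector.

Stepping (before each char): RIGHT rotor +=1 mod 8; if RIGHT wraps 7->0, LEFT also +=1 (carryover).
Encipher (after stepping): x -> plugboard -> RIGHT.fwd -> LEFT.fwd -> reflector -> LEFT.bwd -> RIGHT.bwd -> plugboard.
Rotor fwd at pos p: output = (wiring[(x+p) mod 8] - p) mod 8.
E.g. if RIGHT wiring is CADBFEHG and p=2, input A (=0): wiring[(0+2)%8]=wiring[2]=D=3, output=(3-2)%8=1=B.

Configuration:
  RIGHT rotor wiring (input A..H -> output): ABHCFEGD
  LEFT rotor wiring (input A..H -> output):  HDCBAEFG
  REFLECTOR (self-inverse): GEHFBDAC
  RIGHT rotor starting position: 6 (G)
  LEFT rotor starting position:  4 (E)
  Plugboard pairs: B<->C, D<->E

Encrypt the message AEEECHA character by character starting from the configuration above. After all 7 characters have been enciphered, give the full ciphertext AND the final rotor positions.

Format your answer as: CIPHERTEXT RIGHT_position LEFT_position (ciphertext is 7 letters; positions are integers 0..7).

Char 1 ('A'): step: R->7, L=4; A->plug->A->R->E->L->D->refl->F->L'->H->R'->H->plug->H
Char 2 ('E'): step: R->0, L->5 (L advanced); E->plug->D->R->C->L->B->refl->E->L'->G->R'->G->plug->G
Char 3 ('E'): step: R->1, L=5; E->plug->D->R->E->L->G->refl->A->L'->B->R'->C->plug->B
Char 4 ('E'): step: R->2, L=5; E->plug->D->R->C->L->B->refl->E->L'->G->R'->G->plug->G
Char 5 ('C'): step: R->3, L=5; C->plug->B->R->C->L->B->refl->E->L'->G->R'->G->plug->G
Char 6 ('H'): step: R->4, L=5; H->plug->H->R->G->L->E->refl->B->L'->C->R'->C->plug->B
Char 7 ('A'): step: R->5, L=5; A->plug->A->R->H->L->D->refl->F->L'->F->R'->G->plug->G
Final: ciphertext=HGBGGBG, RIGHT=5, LEFT=5

Answer: HGBGGBG 5 5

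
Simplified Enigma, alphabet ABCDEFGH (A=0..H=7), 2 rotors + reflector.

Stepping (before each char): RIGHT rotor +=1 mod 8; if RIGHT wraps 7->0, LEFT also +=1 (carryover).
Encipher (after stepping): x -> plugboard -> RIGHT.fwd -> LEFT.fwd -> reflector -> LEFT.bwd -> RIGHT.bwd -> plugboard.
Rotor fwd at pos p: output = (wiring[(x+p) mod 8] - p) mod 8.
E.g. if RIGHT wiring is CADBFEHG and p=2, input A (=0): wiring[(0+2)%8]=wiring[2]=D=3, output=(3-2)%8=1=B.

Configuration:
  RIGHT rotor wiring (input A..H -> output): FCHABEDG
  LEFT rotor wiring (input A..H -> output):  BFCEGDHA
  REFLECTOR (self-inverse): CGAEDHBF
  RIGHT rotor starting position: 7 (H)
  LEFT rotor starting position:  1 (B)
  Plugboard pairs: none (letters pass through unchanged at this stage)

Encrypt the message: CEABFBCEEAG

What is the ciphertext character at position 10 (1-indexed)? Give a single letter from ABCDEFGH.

Char 1 ('C'): step: R->0, L->2 (L advanced); C->plug->C->R->H->L->D->refl->E->L'->C->R'->B->plug->B
Char 2 ('E'): step: R->1, L=2; E->plug->E->R->D->L->B->refl->G->L'->F->R'->G->plug->G
Char 3 ('A'): step: R->2, L=2; A->plug->A->R->F->L->G->refl->B->L'->D->R'->G->plug->G
Char 4 ('B'): step: R->3, L=2; B->plug->B->R->G->L->H->refl->F->L'->E->R'->H->plug->H
Char 5 ('F'): step: R->4, L=2; F->plug->F->R->G->L->H->refl->F->L'->E->R'->H->plug->H
Char 6 ('B'): step: R->5, L=2; B->plug->B->R->G->L->H->refl->F->L'->E->R'->H->plug->H
Char 7 ('C'): step: R->6, L=2; C->plug->C->R->H->L->D->refl->E->L'->C->R'->F->plug->F
Char 8 ('E'): step: R->7, L=2; E->plug->E->R->B->L->C->refl->A->L'->A->R'->D->plug->D
Char 9 ('E'): step: R->0, L->3 (L advanced); E->plug->E->R->B->L->D->refl->E->L'->D->R'->G->plug->G
Char 10 ('A'): step: R->1, L=3; A->plug->A->R->B->L->D->refl->E->L'->D->R'->E->plug->E

E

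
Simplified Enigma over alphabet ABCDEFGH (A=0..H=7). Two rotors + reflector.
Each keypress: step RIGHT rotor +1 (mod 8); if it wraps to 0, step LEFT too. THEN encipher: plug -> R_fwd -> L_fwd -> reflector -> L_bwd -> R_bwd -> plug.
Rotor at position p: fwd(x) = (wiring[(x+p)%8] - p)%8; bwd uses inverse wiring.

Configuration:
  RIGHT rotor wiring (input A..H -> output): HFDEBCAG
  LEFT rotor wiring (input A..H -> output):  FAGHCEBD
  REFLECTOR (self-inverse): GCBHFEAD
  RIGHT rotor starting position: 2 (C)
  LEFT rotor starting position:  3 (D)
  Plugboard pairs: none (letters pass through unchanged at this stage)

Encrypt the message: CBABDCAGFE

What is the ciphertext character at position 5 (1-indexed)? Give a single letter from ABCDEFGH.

Char 1 ('C'): step: R->3, L=3; C->plug->C->R->H->L->D->refl->H->L'->B->R'->A->plug->A
Char 2 ('B'): step: R->4, L=3; B->plug->B->R->G->L->F->refl->E->L'->A->R'->H->plug->H
Char 3 ('A'): step: R->5, L=3; A->plug->A->R->F->L->C->refl->B->L'->C->R'->D->plug->D
Char 4 ('B'): step: R->6, L=3; B->plug->B->R->A->L->E->refl->F->L'->G->R'->F->plug->F
Char 5 ('D'): step: R->7, L=3; D->plug->D->R->E->L->A->refl->G->L'->D->R'->G->plug->G

G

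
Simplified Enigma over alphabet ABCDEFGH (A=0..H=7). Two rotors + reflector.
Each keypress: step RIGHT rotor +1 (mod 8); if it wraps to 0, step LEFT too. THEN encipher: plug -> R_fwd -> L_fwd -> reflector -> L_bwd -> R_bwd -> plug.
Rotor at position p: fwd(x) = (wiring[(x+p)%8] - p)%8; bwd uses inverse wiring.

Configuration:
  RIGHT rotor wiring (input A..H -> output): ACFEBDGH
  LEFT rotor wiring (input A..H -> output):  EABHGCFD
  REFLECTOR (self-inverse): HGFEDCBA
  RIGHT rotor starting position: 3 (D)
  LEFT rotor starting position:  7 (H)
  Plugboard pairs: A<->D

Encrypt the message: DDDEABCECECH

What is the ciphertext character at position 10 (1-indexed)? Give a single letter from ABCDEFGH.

Char 1 ('D'): step: R->4, L=7; D->plug->A->R->F->L->H->refl->A->L'->E->R'->E->plug->E
Char 2 ('D'): step: R->5, L=7; D->plug->A->R->G->L->D->refl->E->L'->A->R'->F->plug->F
Char 3 ('D'): step: R->6, L=7; D->plug->A->R->A->L->E->refl->D->L'->G->R'->F->plug->F
Char 4 ('E'): step: R->7, L=7; E->plug->E->R->F->L->H->refl->A->L'->E->R'->G->plug->G
Char 5 ('A'): step: R->0, L->0 (L advanced); A->plug->D->R->E->L->G->refl->B->L'->C->R'->B->plug->B
Char 6 ('B'): step: R->1, L=0; B->plug->B->R->E->L->G->refl->B->L'->C->R'->E->plug->E
Char 7 ('C'): step: R->2, L=0; C->plug->C->R->H->L->D->refl->E->L'->A->R'->H->plug->H
Char 8 ('E'): step: R->3, L=0; E->plug->E->R->E->L->G->refl->B->L'->C->R'->H->plug->H
Char 9 ('C'): step: R->4, L=0; C->plug->C->R->C->L->B->refl->G->L'->E->R'->E->plug->E
Char 10 ('E'): step: R->5, L=0; E->plug->E->R->F->L->C->refl->F->L'->G->R'->A->plug->D

D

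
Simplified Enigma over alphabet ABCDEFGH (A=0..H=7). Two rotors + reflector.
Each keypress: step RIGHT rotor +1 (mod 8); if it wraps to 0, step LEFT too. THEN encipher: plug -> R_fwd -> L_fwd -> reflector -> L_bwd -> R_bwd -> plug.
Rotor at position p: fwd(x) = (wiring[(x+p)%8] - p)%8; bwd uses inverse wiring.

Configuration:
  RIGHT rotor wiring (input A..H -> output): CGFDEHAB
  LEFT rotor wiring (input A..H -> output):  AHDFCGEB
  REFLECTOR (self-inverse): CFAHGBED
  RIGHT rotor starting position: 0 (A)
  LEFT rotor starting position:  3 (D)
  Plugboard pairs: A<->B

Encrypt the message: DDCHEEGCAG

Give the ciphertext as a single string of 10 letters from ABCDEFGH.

Char 1 ('D'): step: R->1, L=3; D->plug->D->R->D->L->B->refl->F->L'->F->R'->A->plug->B
Char 2 ('D'): step: R->2, L=3; D->plug->D->R->F->L->F->refl->B->L'->D->R'->A->plug->B
Char 3 ('C'): step: R->3, L=3; C->plug->C->R->E->L->G->refl->E->L'->G->R'->E->plug->E
Char 4 ('H'): step: R->4, L=3; H->plug->H->R->H->L->A->refl->C->L'->A->R'->A->plug->B
Char 5 ('E'): step: R->5, L=3; E->plug->E->R->B->L->H->refl->D->L'->C->R'->A->plug->B
Char 6 ('E'): step: R->6, L=3; E->plug->E->R->H->L->A->refl->C->L'->A->R'->D->plug->D
Char 7 ('G'): step: R->7, L=3; G->plug->G->R->A->L->C->refl->A->L'->H->R'->C->plug->C
Char 8 ('C'): step: R->0, L->4 (L advanced); C->plug->C->R->F->L->D->refl->H->L'->G->R'->B->plug->A
Char 9 ('A'): step: R->1, L=4; A->plug->B->R->E->L->E->refl->G->L'->A->R'->G->plug->G
Char 10 ('G'): step: R->2, L=4; G->plug->G->R->A->L->G->refl->E->L'->E->R'->H->plug->H

Answer: BBEBBDCAGH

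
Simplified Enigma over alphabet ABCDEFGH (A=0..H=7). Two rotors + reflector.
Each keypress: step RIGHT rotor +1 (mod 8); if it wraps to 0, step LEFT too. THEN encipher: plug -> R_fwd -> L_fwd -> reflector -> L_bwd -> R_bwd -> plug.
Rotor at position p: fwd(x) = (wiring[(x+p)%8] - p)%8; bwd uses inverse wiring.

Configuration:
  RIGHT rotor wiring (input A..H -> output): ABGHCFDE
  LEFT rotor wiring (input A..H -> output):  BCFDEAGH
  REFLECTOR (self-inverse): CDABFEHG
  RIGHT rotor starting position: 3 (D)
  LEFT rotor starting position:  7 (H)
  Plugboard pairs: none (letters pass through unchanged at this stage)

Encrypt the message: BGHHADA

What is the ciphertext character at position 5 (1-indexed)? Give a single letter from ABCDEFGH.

Char 1 ('B'): step: R->4, L=7; B->plug->B->R->B->L->C->refl->A->L'->A->R'->D->plug->D
Char 2 ('G'): step: R->5, L=7; G->plug->G->R->C->L->D->refl->B->L'->G->R'->B->plug->B
Char 3 ('H'): step: R->6, L=7; H->plug->H->R->H->L->H->refl->G->L'->D->R'->D->plug->D
Char 4 ('H'): step: R->7, L=7; H->plug->H->R->E->L->E->refl->F->L'->F->R'->A->plug->A
Char 5 ('A'): step: R->0, L->0 (L advanced); A->plug->A->R->A->L->B->refl->D->L'->D->R'->G->plug->G

G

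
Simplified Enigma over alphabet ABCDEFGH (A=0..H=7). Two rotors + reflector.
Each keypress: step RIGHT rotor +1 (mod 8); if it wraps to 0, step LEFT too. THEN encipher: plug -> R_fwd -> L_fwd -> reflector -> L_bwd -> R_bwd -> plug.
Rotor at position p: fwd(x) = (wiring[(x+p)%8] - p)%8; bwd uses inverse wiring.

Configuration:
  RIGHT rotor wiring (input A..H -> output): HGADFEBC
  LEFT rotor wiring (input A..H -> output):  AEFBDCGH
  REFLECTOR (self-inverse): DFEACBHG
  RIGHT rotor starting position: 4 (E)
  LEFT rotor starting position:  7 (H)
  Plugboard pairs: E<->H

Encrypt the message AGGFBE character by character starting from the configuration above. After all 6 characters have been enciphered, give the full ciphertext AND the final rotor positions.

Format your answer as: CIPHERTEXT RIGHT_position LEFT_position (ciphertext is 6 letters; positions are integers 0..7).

Char 1 ('A'): step: R->5, L=7; A->plug->A->R->H->L->H->refl->G->L'->D->R'->F->plug->F
Char 2 ('G'): step: R->6, L=7; G->plug->G->R->H->L->H->refl->G->L'->D->R'->A->plug->A
Char 3 ('G'): step: R->7, L=7; G->plug->G->R->F->L->E->refl->C->L'->E->R'->E->plug->H
Char 4 ('F'): step: R->0, L->0 (L advanced); F->plug->F->R->E->L->D->refl->A->L'->A->R'->C->plug->C
Char 5 ('B'): step: R->1, L=0; B->plug->B->R->H->L->H->refl->G->L'->G->R'->H->plug->E
Char 6 ('E'): step: R->2, L=0; E->plug->H->R->E->L->D->refl->A->L'->A->R'->F->plug->F
Final: ciphertext=FAHCEF, RIGHT=2, LEFT=0

Answer: FAHCEF 2 0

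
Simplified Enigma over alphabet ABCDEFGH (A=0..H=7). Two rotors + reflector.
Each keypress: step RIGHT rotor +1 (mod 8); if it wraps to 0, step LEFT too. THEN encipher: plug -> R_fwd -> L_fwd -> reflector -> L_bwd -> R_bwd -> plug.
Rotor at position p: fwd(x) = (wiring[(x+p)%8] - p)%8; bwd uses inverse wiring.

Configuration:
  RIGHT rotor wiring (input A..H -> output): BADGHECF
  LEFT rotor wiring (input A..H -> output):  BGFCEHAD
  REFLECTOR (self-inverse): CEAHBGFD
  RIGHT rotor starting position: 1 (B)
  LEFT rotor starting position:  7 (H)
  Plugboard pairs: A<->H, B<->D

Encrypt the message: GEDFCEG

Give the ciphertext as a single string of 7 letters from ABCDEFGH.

Answer: EDGGEFH

Derivation:
Char 1 ('G'): step: R->2, L=7; G->plug->G->R->H->L->B->refl->E->L'->A->R'->E->plug->E
Char 2 ('E'): step: R->3, L=7; E->plug->E->R->C->L->H->refl->D->L'->E->R'->B->plug->D
Char 3 ('D'): step: R->4, L=7; D->plug->B->R->A->L->E->refl->B->L'->H->R'->G->plug->G
Char 4 ('F'): step: R->5, L=7; F->plug->F->R->G->L->A->refl->C->L'->B->R'->G->plug->G
Char 5 ('C'): step: R->6, L=7; C->plug->C->R->D->L->G->refl->F->L'->F->R'->E->plug->E
Char 6 ('E'): step: R->7, L=7; E->plug->E->R->H->L->B->refl->E->L'->A->R'->F->plug->F
Char 7 ('G'): step: R->0, L->0 (L advanced); G->plug->G->R->C->L->F->refl->G->L'->B->R'->A->plug->H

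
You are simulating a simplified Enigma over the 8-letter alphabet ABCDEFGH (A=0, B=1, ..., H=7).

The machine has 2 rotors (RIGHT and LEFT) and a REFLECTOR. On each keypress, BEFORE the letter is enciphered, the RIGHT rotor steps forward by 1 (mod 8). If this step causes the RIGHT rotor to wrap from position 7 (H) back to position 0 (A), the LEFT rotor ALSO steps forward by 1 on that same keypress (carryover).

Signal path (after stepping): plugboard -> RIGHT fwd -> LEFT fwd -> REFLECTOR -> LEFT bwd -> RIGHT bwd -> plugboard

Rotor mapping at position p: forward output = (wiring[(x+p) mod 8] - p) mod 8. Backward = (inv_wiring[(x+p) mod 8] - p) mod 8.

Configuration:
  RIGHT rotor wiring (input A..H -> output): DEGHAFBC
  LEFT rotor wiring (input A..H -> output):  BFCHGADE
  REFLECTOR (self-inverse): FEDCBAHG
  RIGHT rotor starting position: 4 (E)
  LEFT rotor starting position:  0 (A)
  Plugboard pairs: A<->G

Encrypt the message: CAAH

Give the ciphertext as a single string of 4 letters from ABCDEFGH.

Char 1 ('C'): step: R->5, L=0; C->plug->C->R->F->L->A->refl->F->L'->B->R'->F->plug->F
Char 2 ('A'): step: R->6, L=0; A->plug->G->R->C->L->C->refl->D->L'->G->R'->D->plug->D
Char 3 ('A'): step: R->7, L=0; A->plug->G->R->G->L->D->refl->C->L'->C->R'->H->plug->H
Char 4 ('H'): step: R->0, L->1 (L advanced); H->plug->H->R->C->L->G->refl->H->L'->E->R'->B->plug->B

Answer: FDHB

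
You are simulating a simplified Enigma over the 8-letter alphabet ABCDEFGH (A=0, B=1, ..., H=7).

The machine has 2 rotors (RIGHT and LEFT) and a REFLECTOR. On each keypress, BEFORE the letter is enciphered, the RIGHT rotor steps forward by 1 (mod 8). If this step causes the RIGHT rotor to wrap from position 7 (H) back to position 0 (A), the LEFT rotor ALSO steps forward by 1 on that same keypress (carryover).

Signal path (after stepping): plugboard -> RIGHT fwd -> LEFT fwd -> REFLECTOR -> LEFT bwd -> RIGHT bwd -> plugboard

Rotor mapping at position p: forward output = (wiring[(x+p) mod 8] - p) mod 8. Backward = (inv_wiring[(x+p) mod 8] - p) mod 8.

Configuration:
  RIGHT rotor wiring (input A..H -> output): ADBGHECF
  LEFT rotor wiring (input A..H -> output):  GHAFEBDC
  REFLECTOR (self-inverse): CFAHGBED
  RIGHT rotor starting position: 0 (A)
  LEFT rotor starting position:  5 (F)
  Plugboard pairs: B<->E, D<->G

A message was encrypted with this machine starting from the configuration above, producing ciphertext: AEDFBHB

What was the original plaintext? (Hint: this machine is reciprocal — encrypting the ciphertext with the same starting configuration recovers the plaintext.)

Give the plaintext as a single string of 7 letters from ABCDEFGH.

Answer: BDCDFAD

Derivation:
Char 1 ('A'): step: R->1, L=5; A->plug->A->R->C->L->F->refl->B->L'->D->R'->E->plug->B
Char 2 ('E'): step: R->2, L=5; E->plug->B->R->E->L->C->refl->A->L'->G->R'->G->plug->D
Char 3 ('D'): step: R->3, L=5; D->plug->G->R->A->L->E->refl->G->L'->B->R'->C->plug->C
Char 4 ('F'): step: R->4, L=5; F->plug->F->R->H->L->H->refl->D->L'->F->R'->G->plug->D
Char 5 ('B'): step: R->5, L=5; B->plug->E->R->G->L->A->refl->C->L'->E->R'->F->plug->F
Char 6 ('H'): step: R->6, L=5; H->plug->H->R->G->L->A->refl->C->L'->E->R'->A->plug->A
Char 7 ('B'): step: R->7, L=5; B->plug->E->R->H->L->H->refl->D->L'->F->R'->G->plug->D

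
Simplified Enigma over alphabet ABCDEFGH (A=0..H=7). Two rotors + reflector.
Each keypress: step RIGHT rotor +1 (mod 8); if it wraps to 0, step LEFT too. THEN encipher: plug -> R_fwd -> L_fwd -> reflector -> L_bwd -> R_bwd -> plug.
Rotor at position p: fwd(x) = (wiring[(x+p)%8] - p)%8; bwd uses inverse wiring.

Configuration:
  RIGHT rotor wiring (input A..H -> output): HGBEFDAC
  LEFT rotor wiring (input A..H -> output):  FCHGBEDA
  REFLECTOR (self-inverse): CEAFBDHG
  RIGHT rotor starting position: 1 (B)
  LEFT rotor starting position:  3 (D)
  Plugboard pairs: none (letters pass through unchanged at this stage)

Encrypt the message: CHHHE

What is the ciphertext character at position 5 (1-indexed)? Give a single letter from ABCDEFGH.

Char 1 ('C'): step: R->2, L=3; C->plug->C->R->D->L->A->refl->C->L'->F->R'->G->plug->G
Char 2 ('H'): step: R->3, L=3; H->plug->H->R->G->L->H->refl->G->L'->B->R'->A->plug->A
Char 3 ('H'): step: R->4, L=3; H->plug->H->R->A->L->D->refl->F->L'->E->R'->C->plug->C
Char 4 ('H'): step: R->5, L=3; H->plug->H->R->A->L->D->refl->F->L'->E->R'->F->plug->F
Char 5 ('E'): step: R->6, L=3; E->plug->E->R->D->L->A->refl->C->L'->F->R'->H->plug->H

H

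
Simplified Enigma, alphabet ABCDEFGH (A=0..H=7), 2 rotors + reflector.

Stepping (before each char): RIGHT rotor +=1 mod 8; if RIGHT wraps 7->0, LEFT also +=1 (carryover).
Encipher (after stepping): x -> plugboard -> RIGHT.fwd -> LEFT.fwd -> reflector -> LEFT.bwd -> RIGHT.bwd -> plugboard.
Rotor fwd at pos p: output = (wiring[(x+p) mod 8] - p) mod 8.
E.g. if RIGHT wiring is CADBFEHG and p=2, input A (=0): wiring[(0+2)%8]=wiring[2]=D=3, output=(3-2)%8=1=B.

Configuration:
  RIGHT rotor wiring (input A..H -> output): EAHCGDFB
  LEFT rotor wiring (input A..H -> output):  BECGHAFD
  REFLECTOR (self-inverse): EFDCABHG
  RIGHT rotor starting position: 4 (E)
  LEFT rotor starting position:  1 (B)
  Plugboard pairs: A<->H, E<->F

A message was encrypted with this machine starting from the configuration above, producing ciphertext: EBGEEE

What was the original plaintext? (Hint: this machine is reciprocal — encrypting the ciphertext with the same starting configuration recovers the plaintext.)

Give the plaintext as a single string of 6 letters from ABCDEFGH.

Char 1 ('E'): step: R->5, L=1; E->plug->F->R->C->L->F->refl->B->L'->B->R'->H->plug->A
Char 2 ('B'): step: R->6, L=1; B->plug->B->R->D->L->G->refl->H->L'->E->R'->F->plug->E
Char 3 ('G'): step: R->7, L=1; G->plug->G->R->E->L->H->refl->G->L'->D->R'->E->plug->F
Char 4 ('E'): step: R->0, L->2 (L advanced); E->plug->F->R->D->L->G->refl->H->L'->G->R'->E->plug->F
Char 5 ('E'): step: R->1, L=2; E->plug->F->R->E->L->D->refl->C->L'->H->R'->A->plug->H
Char 6 ('E'): step: R->2, L=2; E->plug->F->R->H->L->C->refl->D->L'->E->R'->C->plug->C

Answer: AEFFHC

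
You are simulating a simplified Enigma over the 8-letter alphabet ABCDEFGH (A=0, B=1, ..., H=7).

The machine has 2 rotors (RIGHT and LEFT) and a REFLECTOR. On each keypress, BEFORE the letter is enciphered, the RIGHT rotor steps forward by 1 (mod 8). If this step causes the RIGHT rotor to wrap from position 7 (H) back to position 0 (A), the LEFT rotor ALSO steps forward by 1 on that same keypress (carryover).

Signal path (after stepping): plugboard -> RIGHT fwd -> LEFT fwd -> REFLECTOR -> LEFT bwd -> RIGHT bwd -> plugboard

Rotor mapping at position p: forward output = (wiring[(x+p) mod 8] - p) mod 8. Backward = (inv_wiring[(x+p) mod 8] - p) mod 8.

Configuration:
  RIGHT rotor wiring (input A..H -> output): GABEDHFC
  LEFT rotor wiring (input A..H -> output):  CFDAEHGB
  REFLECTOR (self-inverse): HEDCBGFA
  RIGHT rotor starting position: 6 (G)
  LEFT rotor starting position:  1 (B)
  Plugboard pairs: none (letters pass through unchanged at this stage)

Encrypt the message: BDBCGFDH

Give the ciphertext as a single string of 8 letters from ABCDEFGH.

Answer: GBFEHHEE

Derivation:
Char 1 ('B'): step: R->7, L=1; B->plug->B->R->H->L->B->refl->E->L'->A->R'->G->plug->G
Char 2 ('D'): step: R->0, L->2 (L advanced); D->plug->D->R->E->L->E->refl->B->L'->A->R'->B->plug->B
Char 3 ('B'): step: R->1, L=2; B->plug->B->R->A->L->B->refl->E->L'->E->R'->F->plug->F
Char 4 ('C'): step: R->2, L=2; C->plug->C->R->B->L->G->refl->F->L'->D->R'->E->plug->E
Char 5 ('G'): step: R->3, L=2; G->plug->G->R->F->L->H->refl->A->L'->G->R'->H->plug->H
Char 6 ('F'): step: R->4, L=2; F->plug->F->R->E->L->E->refl->B->L'->A->R'->H->plug->H
Char 7 ('D'): step: R->5, L=2; D->plug->D->R->B->L->G->refl->F->L'->D->R'->E->plug->E
Char 8 ('H'): step: R->6, L=2; H->plug->H->R->B->L->G->refl->F->L'->D->R'->E->plug->E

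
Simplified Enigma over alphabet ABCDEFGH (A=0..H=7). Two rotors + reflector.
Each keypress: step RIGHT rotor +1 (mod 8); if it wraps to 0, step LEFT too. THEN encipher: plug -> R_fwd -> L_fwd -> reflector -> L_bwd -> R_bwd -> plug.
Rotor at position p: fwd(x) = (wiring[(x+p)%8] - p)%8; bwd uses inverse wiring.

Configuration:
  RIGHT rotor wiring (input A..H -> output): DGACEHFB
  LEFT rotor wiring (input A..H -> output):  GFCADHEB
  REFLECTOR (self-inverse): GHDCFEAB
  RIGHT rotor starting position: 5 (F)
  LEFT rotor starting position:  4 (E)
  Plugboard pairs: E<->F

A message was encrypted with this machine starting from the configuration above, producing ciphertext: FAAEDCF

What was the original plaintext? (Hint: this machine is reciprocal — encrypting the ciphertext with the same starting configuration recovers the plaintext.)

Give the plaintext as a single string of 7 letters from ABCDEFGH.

Char 1 ('F'): step: R->6, L=4; F->plug->E->R->C->L->A->refl->G->L'->G->R'->G->plug->G
Char 2 ('A'): step: R->7, L=4; A->plug->A->R->C->L->A->refl->G->L'->G->R'->H->plug->H
Char 3 ('A'): step: R->0, L->5 (L advanced); A->plug->A->R->D->L->B->refl->H->L'->B->R'->H->plug->H
Char 4 ('E'): step: R->1, L=5; E->plug->F->R->E->L->A->refl->G->L'->H->R'->B->plug->B
Char 5 ('D'): step: R->2, L=5; D->plug->D->R->F->L->F->refl->E->L'->C->R'->C->plug->C
Char 6 ('C'): step: R->3, L=5; C->plug->C->R->E->L->A->refl->G->L'->H->R'->A->plug->A
Char 7 ('F'): step: R->4, L=5; F->plug->E->R->H->L->G->refl->A->L'->E->R'->G->plug->G

Answer: GHHBCAG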